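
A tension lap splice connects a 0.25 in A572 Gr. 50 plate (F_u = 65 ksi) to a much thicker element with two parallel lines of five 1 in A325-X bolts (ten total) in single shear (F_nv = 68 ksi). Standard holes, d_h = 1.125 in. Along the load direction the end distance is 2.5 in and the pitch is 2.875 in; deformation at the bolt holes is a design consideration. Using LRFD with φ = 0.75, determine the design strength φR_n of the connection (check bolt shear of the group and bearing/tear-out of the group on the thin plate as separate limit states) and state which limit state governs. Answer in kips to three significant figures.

261 kips (bearing governs)

Bolt shear: A_b = π·1²/4 = 0.7854 in²; R_n = 68 × 0.7854 × 10 × 1 = 534.1 kips → 0.75 × 534.1 = 401 kips.
Bearing (1.2 l_c t F_u ≤ 2.4 d t F_u): upper limit = 2.4·1·0.25·65 = 39 kips.
  Edge l_c = 2.5 − 1.125/2 = 1.938 → r_n = 37.78 kips; interior l_c = 2.875 − 1.125 = 1.75 → r_n = 34.12 kips.
  R_n,bearing = 2·37.78 + 8·34.12 = 348.6 kips → 0.75 × 348.6 = 261 kips.
Bearing governs: 261 kips.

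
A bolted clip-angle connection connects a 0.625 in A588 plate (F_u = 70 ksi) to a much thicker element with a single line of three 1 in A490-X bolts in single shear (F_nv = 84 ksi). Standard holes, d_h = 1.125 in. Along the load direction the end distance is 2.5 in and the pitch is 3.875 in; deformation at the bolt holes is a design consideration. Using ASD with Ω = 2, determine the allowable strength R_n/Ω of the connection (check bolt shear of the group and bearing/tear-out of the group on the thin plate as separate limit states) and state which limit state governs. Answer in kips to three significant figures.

Bolt shear: A_b = π·1²/4 = 0.7854 in²; R_n = 84 × 0.7854 × 3 × 1 = 197.9 kips → 197.9 / 2 = 99 kips.
Bearing (1.2 l_c t F_u ≤ 2.4 d t F_u): upper limit = 2.4·1·0.625·70 = 105 kips.
  Edge l_c = 2.5 − 1.125/2 = 1.938 → r_n = 101.7 kips; interior l_c = 3.875 − 1.125 = 2.75 → r_n = 105 kips.
  R_n,bearing = 1·101.7 + 2·105 = 311.7 kips → 311.7 / 2 = 156 kips.
Bolt shear governs: 99 kips.

99 kips (bolt shear governs)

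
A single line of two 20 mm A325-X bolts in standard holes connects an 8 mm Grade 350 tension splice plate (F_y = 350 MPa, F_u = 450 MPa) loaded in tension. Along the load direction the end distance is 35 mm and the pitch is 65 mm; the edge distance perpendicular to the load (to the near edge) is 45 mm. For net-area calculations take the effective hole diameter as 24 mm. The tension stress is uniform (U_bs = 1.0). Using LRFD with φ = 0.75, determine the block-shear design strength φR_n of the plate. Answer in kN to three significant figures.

Shear plane L_v = 35 + 1·65 = 100 mm; A_gv = 100 × 8 = 800 mm².
A_nv = (100 − 1.5·24) × 8 = 512 mm².
A_nt = (45 − 0.5·24) × 8 = 264 mm².
0.6 F_u A_nv = 138.2 kN; 0.6 F_y A_gv = 168 kN → shear rupture governs the shear term.
R_n = 138.2 + 1.0 × 450 × 264 / 1000 = 257 kN.
Design strength φR_n = 0.75 × 257 = 193 kN.

193 kN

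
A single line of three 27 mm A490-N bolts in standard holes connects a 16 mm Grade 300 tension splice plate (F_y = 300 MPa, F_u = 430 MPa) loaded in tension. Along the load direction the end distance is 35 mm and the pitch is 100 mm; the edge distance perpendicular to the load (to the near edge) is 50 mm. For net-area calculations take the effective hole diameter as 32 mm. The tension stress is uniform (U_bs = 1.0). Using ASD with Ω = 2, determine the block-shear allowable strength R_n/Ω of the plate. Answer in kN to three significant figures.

Shear plane L_v = 35 + 2·100 = 235 mm; A_gv = 235 × 16 = 3760 mm².
A_nv = (235 − 2.5·32) × 16 = 2480 mm².
A_nt = (50 − 0.5·32) × 16 = 544 mm².
0.6 F_u A_nv = 639.8 kN; 0.6 F_y A_gv = 676.8 kN → shear rupture governs the shear term.
R_n = 639.8 + 1.0 × 430 × 544 / 1000 = 873.8 kN.
Allowable strength R_n/Ω = 873.8 / 2 = 437 kN.

437 kN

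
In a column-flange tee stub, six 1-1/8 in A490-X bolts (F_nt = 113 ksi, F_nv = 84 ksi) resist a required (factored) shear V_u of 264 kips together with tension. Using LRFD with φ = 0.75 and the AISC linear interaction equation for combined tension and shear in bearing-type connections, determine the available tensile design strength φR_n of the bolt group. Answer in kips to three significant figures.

302 kips

A_b = π·1.125²/4 = 0.994 in²; f_rv = 264 / (6 × 0.994) = 44.26 ksi.
F'_nt = 1.3 F_nt − (F_nt / φF_nv) f_rv = 1.3·113 − (113/(0.75·84))·44.26 = 67.5 ksi, capped at F_nt → F'_nt = 67.5 ksi.
R_n = F'_nt · A_b · n = 67.5 × 0.994 × 6 = 402.6 kips.
Design strength φR_n = 0.75 × 402.6 = 302 kips.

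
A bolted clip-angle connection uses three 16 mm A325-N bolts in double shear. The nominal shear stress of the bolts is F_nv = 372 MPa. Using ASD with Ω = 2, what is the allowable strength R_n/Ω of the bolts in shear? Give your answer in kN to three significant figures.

224 kN

A_b = π × 16² / 4 = 201.1 mm².
R_n = F_nv · A_b · n · n_s = 372 × 201.1 × 3 × 2 / 1000 = 448.8 kN.
Allowable strength R_n/Ω = 448.8 / 2 = 224 kN.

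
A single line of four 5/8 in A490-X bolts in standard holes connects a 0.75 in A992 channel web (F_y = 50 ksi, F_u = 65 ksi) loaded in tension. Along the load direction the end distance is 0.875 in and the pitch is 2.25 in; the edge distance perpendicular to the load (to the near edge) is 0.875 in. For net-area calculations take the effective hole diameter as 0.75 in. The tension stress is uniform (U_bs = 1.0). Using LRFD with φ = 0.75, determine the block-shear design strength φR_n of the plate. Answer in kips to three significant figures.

128 kips

Shear plane L_v = 0.875 + 3·2.25 = 7.625 in; A_gv = 7.625 × 0.75 = 5.719 in².
A_nv = (7.625 − 3.5·0.75) × 0.75 = 3.75 in².
A_nt = (0.875 − 0.5·0.75) × 0.75 = 0.375 in².
0.6 F_u A_nv = 146.2 kips; 0.6 F_y A_gv = 171.6 kips → shear rupture governs the shear term.
R_n = 146.2 + 1.0 × 65 × 0.375 = 170.6 kips.
Design strength φR_n = 0.75 × 170.6 = 128 kips.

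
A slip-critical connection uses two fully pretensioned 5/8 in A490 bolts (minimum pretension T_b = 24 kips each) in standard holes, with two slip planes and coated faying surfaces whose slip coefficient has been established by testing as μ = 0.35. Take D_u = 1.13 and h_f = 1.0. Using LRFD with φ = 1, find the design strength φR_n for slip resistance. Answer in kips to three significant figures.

R_n = μ · D_u · h_f · T_b · n_s · n_b = 0.35 × 1.13 × 1.0 × 24 × 2 × 2 = 37.97 kips.
Design strength φR_n = 1 × 37.97 = 38 kips.

38 kips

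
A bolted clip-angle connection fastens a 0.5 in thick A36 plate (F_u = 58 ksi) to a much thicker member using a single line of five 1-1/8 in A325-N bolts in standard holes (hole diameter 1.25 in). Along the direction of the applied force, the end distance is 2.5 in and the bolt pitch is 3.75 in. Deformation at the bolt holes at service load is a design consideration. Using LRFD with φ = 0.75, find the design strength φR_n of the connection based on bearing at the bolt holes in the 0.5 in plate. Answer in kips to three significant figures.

284 kips

Per bolt r_n = 1.2 l_c t F_u ≤ 2.4 d t F_u; upper limit = 2.4 × 1.125 × 0.5 × 58 = 78.3 kips.
Edge bolt: l_c = 2.5 − 1.25/2 = 1.875 in → 1.2 × 1.875 × 0.5 × 58 = 65.25 → r_n = 65.25 kips.
Interior bolts: l_c = 3.75 − 1.25 = 2.5 in → 1.2 × 2.5 × 0.5 × 58 = 87 → r_n = 78.3 kips.
R_n = 1 × 65.25 + 4 × 78.3 = 378.4 kips.
Design strength φR_n = 0.75 × 378.4 = 284 kips.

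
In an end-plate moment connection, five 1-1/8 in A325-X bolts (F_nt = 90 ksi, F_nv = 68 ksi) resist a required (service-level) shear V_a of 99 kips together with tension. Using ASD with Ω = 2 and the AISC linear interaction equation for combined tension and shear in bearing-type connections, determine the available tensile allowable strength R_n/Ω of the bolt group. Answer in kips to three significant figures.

160 kips

A_b = π·1.125²/4 = 0.994 in²; f_rv = 99 / (5 × 0.994) = 19.92 ksi.
F'_nt = 1.3 F_nt − (Ω F_nt / F_nv) f_rv = 1.3·90 − (2·90/68)·19.92 = 64.27 ksi, capped at F_nt → F'_nt = 64.27 ksi.
R_n = F'_nt · A_b · n = 64.27 × 0.994 × 5 = 319.4 kips.
Allowable strength R_n/Ω = 319.4 / 2 = 160 kips.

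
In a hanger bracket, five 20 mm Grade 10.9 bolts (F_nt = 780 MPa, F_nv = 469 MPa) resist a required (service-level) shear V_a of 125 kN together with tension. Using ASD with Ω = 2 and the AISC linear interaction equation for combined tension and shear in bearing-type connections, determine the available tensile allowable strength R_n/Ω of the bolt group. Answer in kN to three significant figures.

589 kN

A_b = π·20²/4 = 314.2 mm²; f_rv = 125 × 1000 / (5 × 314.2) = 79.58 MPa.
F'_nt = 1.3 F_nt − (Ω F_nt / F_nv) f_rv = 1.3·780 − (2·780/469)·79.58 = 749.3 MPa, capped at F_nt → F'_nt = 749.3 MPa.
R_n = F'_nt · A_b · n = 749.3 × 314.2 × 5 / 1000 = 1177 kN.
Allowable strength R_n/Ω = 1177 / 2 = 589 kN.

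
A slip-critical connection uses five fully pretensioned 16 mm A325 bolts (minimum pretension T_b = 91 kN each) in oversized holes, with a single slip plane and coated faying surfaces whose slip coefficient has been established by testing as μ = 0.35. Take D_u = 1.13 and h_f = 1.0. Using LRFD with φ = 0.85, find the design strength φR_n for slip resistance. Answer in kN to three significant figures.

153 kN

R_n = μ · D_u · h_f · T_b · n_s · n_b = 0.35 × 1.13 × 1.0 × 91 × 1 × 5 = 180 kN.
Design strength φR_n = 0.85 × 180 = 153 kN.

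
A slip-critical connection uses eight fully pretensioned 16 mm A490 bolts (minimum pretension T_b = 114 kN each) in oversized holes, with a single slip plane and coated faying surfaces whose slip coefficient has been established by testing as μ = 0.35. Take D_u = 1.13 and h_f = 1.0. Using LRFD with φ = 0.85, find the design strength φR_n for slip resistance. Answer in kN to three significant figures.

307 kN

R_n = μ · D_u · h_f · T_b · n_s · n_b = 0.35 × 1.13 × 1.0 × 114 × 1 × 8 = 360.7 kN.
Design strength φR_n = 0.85 × 360.7 = 307 kN.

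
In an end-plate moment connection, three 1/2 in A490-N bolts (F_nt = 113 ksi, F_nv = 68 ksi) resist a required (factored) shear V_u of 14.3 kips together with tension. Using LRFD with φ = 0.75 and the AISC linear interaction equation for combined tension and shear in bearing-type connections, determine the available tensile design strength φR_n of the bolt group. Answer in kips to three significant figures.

41.1 kips

A_b = π·0.5²/4 = 0.1963 in²; f_rv = 14.3 / (3 × 0.1963) = 24.28 ksi.
F'_nt = 1.3 F_nt − (F_nt / φF_nv) f_rv = 1.3·113 − (113/(0.75·68))·24.28 = 93.11 ksi, capped at F_nt → F'_nt = 93.11 ksi.
R_n = F'_nt · A_b · n = 93.11 × 0.1963 × 3 = 54.85 kips.
Design strength φR_n = 0.75 × 54.85 = 41.1 kips.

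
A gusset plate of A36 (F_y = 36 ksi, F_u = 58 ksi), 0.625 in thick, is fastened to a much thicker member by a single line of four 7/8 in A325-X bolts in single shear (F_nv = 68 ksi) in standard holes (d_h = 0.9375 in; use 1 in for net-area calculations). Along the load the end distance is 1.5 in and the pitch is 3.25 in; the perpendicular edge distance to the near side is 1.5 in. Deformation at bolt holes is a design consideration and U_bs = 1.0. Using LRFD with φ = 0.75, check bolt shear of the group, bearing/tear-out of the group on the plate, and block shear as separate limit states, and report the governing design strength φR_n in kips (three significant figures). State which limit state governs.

123 kips (bolt shear governs)

Bolt shear: A_b = π·0.875²/4 = 0.6013 in²; R_n = 68 × 0.6013 × 4 × 1 = 163.6 kips → 0.75 × 163.6 = 123 kips.
Bearing: edge l_c = 1.031, r_n = 44.86 kips; interior l_c = 2.312, r_n = 76.12 kips; R_n = 44.86 + 3·76.12 = 273.2 kips → 205 kips.
Block shear: A_gv = 7.031, A_nv = 4.844, A_nt = 0.625 in²; R_n = min(0.6F_uA_nv, 0.6F_yA_gv) + U_bs·F_u·A_nt = 188.1 kips → 141 kips.
Bolt shear governs: 123 kips.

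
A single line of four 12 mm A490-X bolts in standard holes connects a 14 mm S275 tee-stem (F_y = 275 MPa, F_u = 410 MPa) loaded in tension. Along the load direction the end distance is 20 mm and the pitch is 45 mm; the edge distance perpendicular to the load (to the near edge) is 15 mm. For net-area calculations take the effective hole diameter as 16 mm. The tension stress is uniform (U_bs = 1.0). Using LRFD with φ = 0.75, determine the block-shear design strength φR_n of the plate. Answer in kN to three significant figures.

Shear plane L_v = 20 + 3·45 = 155 mm; A_gv = 155 × 14 = 2170 mm².
A_nv = (155 − 3.5·16) × 14 = 1386 mm².
A_nt = (15 − 0.5·16) × 14 = 98 mm².
0.6 F_u A_nv = 341 kN; 0.6 F_y A_gv = 358.1 kN → shear rupture governs the shear term.
R_n = 341 + 1.0 × 410 × 98 / 1000 = 381.1 kN.
Design strength φR_n = 0.75 × 381.1 = 286 kN.

286 kN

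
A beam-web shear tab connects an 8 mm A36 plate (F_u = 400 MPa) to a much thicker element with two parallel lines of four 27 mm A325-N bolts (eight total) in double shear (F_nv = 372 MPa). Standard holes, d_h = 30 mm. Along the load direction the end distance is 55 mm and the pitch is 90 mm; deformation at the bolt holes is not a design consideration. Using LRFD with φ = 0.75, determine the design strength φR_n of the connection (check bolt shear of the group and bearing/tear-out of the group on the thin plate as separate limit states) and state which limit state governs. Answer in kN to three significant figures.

Bolt shear: A_b = π·27²/4 = 572.6 mm²; R_n = 372 × 572.6 × 8 × 2 / 1000 = 3408 kN → 0.75 × 3408 = 2560 kN.
Bearing (1.5 l_c t F_u ≤ 3.0 d t F_u): upper limit = 3.0·27·8·400 / 1000 = 259.2 kN.
  Edge l_c = 55 − 30/2 = 40 → r_n = 192 kN; interior l_c = 90 − 30 = 60 → r_n = 259.2 kN.
  R_n,bearing = 2·192 + 6·259.2 = 1939 kN → 0.75 × 1939 = 1450 kN.
Bearing governs: 1450 kN.

1450 kN (bearing governs)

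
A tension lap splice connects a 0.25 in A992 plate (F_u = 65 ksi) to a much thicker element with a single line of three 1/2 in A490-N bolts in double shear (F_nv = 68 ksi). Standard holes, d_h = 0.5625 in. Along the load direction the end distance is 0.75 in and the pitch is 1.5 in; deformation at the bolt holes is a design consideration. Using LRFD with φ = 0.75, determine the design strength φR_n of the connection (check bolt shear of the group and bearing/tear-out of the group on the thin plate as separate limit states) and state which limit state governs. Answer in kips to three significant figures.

34.3 kips (bearing governs)

Bolt shear: A_b = π·0.5²/4 = 0.1963 in²; R_n = 68 × 0.1963 × 3 × 2 = 80.11 kips → 0.75 × 80.11 = 60.1 kips.
Bearing (1.2 l_c t F_u ≤ 2.4 d t F_u): upper limit = 2.4·0.5·0.25·65 = 19.5 kips.
  Edge l_c = 0.75 − 0.5625/2 = 0.4688 → r_n = 9.141 kips; interior l_c = 1.5 − 0.5625 = 0.9375 → r_n = 18.28 kips.
  R_n,bearing = 1·9.141 + 2·18.28 = 45.7 kips → 0.75 × 45.7 = 34.3 kips.
Bearing governs: 34.3 kips.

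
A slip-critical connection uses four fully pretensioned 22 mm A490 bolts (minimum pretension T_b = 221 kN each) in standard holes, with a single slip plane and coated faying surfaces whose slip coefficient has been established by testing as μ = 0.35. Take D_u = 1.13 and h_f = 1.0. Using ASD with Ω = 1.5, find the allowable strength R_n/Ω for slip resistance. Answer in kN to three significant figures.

R_n = μ · D_u · h_f · T_b · n_s · n_b = 0.35 × 1.13 × 1.0 × 221 × 1 × 4 = 349.6 kN.
Allowable strength R_n/Ω = 349.6 / 1.5 = 233 kN.

233 kN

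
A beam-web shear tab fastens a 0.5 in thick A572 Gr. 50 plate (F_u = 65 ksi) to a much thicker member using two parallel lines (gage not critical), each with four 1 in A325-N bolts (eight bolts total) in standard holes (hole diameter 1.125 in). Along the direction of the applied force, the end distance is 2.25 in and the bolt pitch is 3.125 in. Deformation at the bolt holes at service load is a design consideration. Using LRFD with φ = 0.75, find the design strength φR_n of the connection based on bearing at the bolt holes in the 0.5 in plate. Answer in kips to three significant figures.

450 kips

Per bolt r_n = 1.2 l_c t F_u ≤ 2.4 d t F_u; upper limit = 2.4 × 1 × 0.5 × 65 = 78 kips.
Edge bolt: l_c = 2.25 − 1.125/2 = 1.688 in → 1.2 × 1.688 × 0.5 × 65 = 65.81 → r_n = 65.81 kips.
Interior bolts: l_c = 3.125 − 1.125 = 2 in → 1.2 × 2 × 0.5 × 65 = 78 → r_n = 78 kips.
R_n = 2 × 65.81 + 6 × 78 = 599.6 kips.
Design strength φR_n = 0.75 × 599.6 = 450 kips.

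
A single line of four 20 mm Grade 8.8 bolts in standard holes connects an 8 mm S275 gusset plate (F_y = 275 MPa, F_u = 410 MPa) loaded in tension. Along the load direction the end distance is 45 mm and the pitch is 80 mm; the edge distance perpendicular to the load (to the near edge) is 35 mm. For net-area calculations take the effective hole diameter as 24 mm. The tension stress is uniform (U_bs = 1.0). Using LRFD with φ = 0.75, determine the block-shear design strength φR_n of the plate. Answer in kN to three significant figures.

339 kN

Shear plane L_v = 45 + 3·80 = 285 mm; A_gv = 285 × 8 = 2280 mm².
A_nv = (285 − 3.5·24) × 8 = 1608 mm².
A_nt = (35 − 0.5·24) × 8 = 184 mm².
0.6 F_u A_nv = 395.6 kN; 0.6 F_y A_gv = 376.2 kN → shear yielding governs the shear term.
R_n = 376.2 + 1.0 × 410 × 184 / 1000 = 451.6 kN.
Design strength φR_n = 0.75 × 451.6 = 339 kN.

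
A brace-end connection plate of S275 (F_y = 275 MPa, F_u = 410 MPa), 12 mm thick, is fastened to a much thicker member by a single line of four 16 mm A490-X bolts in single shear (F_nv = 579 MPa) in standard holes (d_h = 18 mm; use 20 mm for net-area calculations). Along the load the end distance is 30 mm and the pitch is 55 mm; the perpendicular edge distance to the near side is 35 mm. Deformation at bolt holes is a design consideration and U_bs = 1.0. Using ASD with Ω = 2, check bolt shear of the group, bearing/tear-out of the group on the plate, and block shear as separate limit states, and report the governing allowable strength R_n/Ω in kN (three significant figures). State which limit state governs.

Bolt shear: A_b = π·16²/4 = 201.1 mm²; R_n = 579 × 201.1 × 4 × 1 / 1000 = 465.7 kN → 465.7 / 2 = 233 kN.
Bearing: edge l_c = 21, r_n = 124 kN; interior l_c = 37, r_n = 188.9 kN; R_n = 124 + 3·188.9 = 690.8 kN → 345 kN.
Block shear: A_gv = 2340, A_nv = 1500, A_nt = 300 mm²; R_n = min(0.6F_uA_nv, 0.6F_yA_gv) + U_bs·F_u·A_nt = 492 kN → 246 kN.
Bolt shear governs: 233 kN.

233 kN (bolt shear governs)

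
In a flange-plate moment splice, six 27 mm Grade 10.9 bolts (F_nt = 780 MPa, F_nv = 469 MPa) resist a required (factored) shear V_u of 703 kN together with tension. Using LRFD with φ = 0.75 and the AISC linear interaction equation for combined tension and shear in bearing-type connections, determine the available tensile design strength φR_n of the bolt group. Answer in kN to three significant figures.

1440 kN

A_b = π·27²/4 = 572.6 mm²; f_rv = 703 × 1000 / (6 × 572.6) = 204.6 MPa.
F'_nt = 1.3 F_nt − (F_nt / φF_nv) f_rv = 1.3·780 − (780/(0.75·469))·204.6 = 560.2 MPa, capped at F_nt → F'_nt = 560.2 MPa.
R_n = F'_nt · A_b · n = 560.2 × 572.6 × 6 / 1000 = 1925 kN.
Design strength φR_n = 0.75 × 1925 = 1440 kN.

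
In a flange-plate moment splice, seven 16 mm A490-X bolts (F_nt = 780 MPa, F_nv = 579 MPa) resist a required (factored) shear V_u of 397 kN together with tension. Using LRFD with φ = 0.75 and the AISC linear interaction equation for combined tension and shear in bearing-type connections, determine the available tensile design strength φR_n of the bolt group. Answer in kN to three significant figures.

536 kN

A_b = π·16²/4 = 201.1 mm²; f_rv = 397 × 1000 / (7 × 201.1) = 282.1 MPa.
F'_nt = 1.3 F_nt − (F_nt / φF_nv) f_rv = 1.3·780 − (780/(0.75·579))·282.1 = 507.3 MPa, capped at F_nt → F'_nt = 507.3 MPa.
R_n = F'_nt · A_b · n = 507.3 × 201.1 × 7 / 1000 = 714 kN.
Design strength φR_n = 0.75 × 714 = 536 kN.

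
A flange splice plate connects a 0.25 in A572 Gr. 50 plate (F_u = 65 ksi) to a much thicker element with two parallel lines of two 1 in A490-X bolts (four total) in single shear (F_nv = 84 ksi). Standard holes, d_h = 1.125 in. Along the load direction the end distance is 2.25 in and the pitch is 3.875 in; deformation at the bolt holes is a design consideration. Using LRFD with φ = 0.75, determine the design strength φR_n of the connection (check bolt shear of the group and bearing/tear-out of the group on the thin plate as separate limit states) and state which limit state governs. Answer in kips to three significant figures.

108 kips (bearing governs)

Bolt shear: A_b = π·1²/4 = 0.7854 in²; R_n = 84 × 0.7854 × 4 × 1 = 263.9 kips → 0.75 × 263.9 = 198 kips.
Bearing (1.2 l_c t F_u ≤ 2.4 d t F_u): upper limit = 2.4·1·0.25·65 = 39 kips.
  Edge l_c = 2.25 − 1.125/2 = 1.688 → r_n = 32.91 kips; interior l_c = 3.875 − 1.125 = 2.75 → r_n = 39 kips.
  R_n,bearing = 2·32.91 + 2·39 = 143.8 kips → 0.75 × 143.8 = 108 kips.
Bearing governs: 108 kips.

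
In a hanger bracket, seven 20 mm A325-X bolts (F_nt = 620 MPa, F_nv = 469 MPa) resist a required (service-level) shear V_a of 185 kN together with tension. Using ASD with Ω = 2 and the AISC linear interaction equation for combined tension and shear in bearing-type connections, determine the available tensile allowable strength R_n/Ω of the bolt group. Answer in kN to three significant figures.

642 kN

A_b = π·20²/4 = 314.2 mm²; f_rv = 185 × 1000 / (7 × 314.2) = 84.12 MPa.
F'_nt = 1.3 F_nt − (Ω F_nt / F_nv) f_rv = 1.3·620 − (2·620/469)·84.12 = 583.6 MPa, capped at F_nt → F'_nt = 583.6 MPa.
R_n = F'_nt · A_b · n = 583.6 × 314.2 × 7 / 1000 = 1283 kN.
Allowable strength R_n/Ω = 1283 / 2 = 642 kN.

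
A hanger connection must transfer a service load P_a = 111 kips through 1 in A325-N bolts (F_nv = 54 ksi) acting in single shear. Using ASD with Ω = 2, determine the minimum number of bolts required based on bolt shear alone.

A_b = π·1²/4 = 0.7854 in².
Per-bolt allowable strength R_n/Ω = 54 × 0.7854 × 1 / 2 = 21.21 kips.
n ≥ 111 / 21.21 = 5.234 → use 6 bolts.

6 bolts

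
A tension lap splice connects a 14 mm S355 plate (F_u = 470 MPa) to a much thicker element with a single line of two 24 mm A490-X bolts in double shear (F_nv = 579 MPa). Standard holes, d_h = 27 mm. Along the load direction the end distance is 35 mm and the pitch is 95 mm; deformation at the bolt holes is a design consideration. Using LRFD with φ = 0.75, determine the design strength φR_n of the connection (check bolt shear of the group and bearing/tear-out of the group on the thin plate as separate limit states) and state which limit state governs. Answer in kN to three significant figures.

Bolt shear: A_b = π·24²/4 = 452.4 mm²; R_n = 579 × 452.4 × 2 × 2 / 1000 = 1048 kN → 0.75 × 1048 = 786 kN.
Bearing (1.2 l_c t F_u ≤ 2.4 d t F_u): upper limit = 2.4·24·14·470 / 1000 = 379 kN.
  Edge l_c = 35 − 27/2 = 21.5 → r_n = 169.8 kN; interior l_c = 95 − 27 = 68 → r_n = 379 kN.
  R_n,bearing = 1·169.8 + 1·379 = 548.8 kN → 0.75 × 548.8 = 412 kN.
Bearing governs: 412 kN.

412 kN (bearing governs)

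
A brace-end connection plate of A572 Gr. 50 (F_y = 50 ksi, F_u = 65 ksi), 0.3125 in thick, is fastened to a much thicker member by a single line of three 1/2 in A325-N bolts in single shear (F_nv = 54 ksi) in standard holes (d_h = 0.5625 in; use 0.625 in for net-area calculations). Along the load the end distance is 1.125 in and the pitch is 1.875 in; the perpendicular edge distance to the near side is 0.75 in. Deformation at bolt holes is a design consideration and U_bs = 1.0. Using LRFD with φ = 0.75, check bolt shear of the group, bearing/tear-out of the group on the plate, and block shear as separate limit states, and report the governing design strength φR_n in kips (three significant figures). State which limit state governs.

23.9 kips (bolt shear governs)

Bolt shear: A_b = π·0.5²/4 = 0.1963 in²; R_n = 54 × 0.1963 × 3 × 1 = 31.81 kips → 0.75 × 31.81 = 23.9 kips.
Bearing: edge l_c = 0.8438, r_n = 20.57 kips; interior l_c = 1.312, r_n = 24.38 kips; R_n = 20.57 + 2·24.38 = 69.32 kips → 52 kips.
Block shear: A_gv = 1.523, A_nv = 1.035, A_nt = 0.1367 in²; R_n = min(0.6F_uA_nv, 0.6F_yA_gv) + U_bs·F_u·A_nt = 49.26 kips → 36.9 kips.
Bolt shear governs: 23.9 kips.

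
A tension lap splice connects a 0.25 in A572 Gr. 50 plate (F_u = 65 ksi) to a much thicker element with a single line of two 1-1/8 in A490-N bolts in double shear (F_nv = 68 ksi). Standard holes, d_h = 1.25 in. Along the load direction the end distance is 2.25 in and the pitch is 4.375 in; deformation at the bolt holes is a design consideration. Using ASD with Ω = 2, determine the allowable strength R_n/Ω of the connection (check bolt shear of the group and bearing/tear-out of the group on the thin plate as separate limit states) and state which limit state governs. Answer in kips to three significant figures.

Bolt shear: A_b = π·1.125²/4 = 0.994 in²; R_n = 68 × 0.994 × 2 × 2 = 270.4 kips → 270.4 / 2 = 135 kips.
Bearing (1.2 l_c t F_u ≤ 2.4 d t F_u): upper limit = 2.4·1.125·0.25·65 = 43.87 kips.
  Edge l_c = 2.25 − 1.25/2 = 1.625 → r_n = 31.69 kips; interior l_c = 4.375 − 1.25 = 3.125 → r_n = 43.87 kips.
  R_n,bearing = 1·31.69 + 1·43.87 = 75.56 kips → 75.56 / 2 = 37.8 kips.
Bearing governs: 37.8 kips.

37.8 kips (bearing governs)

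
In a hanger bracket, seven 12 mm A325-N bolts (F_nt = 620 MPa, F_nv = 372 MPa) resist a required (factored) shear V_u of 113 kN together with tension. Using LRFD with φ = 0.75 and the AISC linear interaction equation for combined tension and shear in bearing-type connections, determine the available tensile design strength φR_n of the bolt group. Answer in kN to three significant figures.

290 kN

A_b = π·12²/4 = 113.1 mm²; f_rv = 113 × 1000 / (7 × 113.1) = 142.7 MPa.
F'_nt = 1.3 F_nt − (F_nt / φF_nv) f_rv = 1.3·620 − (620/(0.75·372))·142.7 = 488.8 MPa, capped at F_nt → F'_nt = 488.8 MPa.
R_n = F'_nt · A_b · n = 488.8 × 113.1 × 7 / 1000 = 387 kN.
Design strength φR_n = 0.75 × 387 = 290 kN.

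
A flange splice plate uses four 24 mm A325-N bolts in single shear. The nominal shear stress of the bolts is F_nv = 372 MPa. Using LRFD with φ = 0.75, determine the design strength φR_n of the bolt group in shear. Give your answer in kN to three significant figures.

A_b = π × 24² / 4 = 452.4 mm².
R_n = F_nv · A_b · n · n_s = 372 × 452.4 × 4 × 1 / 1000 = 673.2 kN.
Design strength φR_n = 0.75 × 673.2 = 505 kN.

505 kN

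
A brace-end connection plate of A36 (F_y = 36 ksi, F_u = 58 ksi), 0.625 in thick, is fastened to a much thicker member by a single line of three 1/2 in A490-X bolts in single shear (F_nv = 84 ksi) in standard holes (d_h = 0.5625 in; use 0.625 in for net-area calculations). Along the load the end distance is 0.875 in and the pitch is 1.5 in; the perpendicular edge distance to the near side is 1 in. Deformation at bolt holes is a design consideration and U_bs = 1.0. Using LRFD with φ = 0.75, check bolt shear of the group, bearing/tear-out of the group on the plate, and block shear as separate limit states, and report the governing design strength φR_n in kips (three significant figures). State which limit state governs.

37.1 kips (bolt shear governs)

Bolt shear: A_b = π·0.5²/4 = 0.1963 in²; R_n = 84 × 0.1963 × 3 × 1 = 49.48 kips → 0.75 × 49.48 = 37.1 kips.
Bearing: edge l_c = 0.5938, r_n = 25.83 kips; interior l_c = 0.9375, r_n = 40.78 kips; R_n = 25.83 + 2·40.78 = 107.4 kips → 80.5 kips.
Block shear: A_gv = 2.422, A_nv = 1.445, A_nt = 0.4297 in²; R_n = min(0.6F_uA_nv, 0.6F_yA_gv) + U_bs·F_u·A_nt = 75.22 kips → 56.4 kips.
Bolt shear governs: 37.1 kips.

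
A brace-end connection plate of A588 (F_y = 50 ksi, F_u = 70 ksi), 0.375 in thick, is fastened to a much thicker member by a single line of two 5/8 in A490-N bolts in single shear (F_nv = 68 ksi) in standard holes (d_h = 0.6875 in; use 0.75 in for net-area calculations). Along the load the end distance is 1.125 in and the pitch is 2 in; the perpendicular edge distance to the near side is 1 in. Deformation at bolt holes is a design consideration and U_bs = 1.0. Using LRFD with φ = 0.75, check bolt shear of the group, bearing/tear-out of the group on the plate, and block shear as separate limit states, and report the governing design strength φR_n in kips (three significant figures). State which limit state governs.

Bolt shear: A_b = π·0.625²/4 = 0.3068 in²; R_n = 68 × 0.3068 × 2 × 1 = 41.72 kips → 0.75 × 41.72 = 31.3 kips.
Bearing: edge l_c = 0.7812, r_n = 24.61 kips; interior l_c = 1.312, r_n = 39.38 kips; R_n = 24.61 + 1·39.38 = 63.98 kips → 48 kips.
Block shear: A_gv = 1.172, A_nv = 0.75, A_nt = 0.2344 in²; R_n = min(0.6F_uA_nv, 0.6F_yA_gv) + U_bs·F_u·A_nt = 47.91 kips → 35.9 kips.
Bolt shear governs: 31.3 kips.

31.3 kips (bolt shear governs)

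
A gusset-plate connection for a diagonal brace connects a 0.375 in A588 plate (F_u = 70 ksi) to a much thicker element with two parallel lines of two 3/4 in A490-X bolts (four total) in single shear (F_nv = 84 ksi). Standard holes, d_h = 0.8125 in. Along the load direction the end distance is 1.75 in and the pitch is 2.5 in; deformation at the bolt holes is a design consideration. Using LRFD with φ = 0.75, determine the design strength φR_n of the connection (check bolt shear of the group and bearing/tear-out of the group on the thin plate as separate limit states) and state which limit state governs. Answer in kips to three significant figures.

Bolt shear: A_b = π·0.75²/4 = 0.4418 in²; R_n = 84 × 0.4418 × 4 × 1 = 148.4 kips → 0.75 × 148.4 = 111 kips.
Bearing (1.2 l_c t F_u ≤ 2.4 d t F_u): upper limit = 2.4·0.75·0.375·70 = 47.25 kips.
  Edge l_c = 1.75 − 0.8125/2 = 1.344 → r_n = 42.33 kips; interior l_c = 2.5 − 0.8125 = 1.688 → r_n = 47.25 kips.
  R_n,bearing = 2·42.33 + 2·47.25 = 179.2 kips → 0.75 × 179.2 = 134 kips.
Bolt shear governs: 111 kips.

111 kips (bolt shear governs)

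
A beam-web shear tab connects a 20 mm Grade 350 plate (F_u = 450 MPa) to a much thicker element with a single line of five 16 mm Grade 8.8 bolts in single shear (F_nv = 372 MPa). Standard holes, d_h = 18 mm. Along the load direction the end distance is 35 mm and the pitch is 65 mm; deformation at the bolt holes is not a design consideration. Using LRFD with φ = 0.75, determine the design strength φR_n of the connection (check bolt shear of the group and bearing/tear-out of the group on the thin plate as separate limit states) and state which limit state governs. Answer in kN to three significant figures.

Bolt shear: A_b = π·16²/4 = 201.1 mm²; R_n = 372 × 201.1 × 5 × 1 / 1000 = 374 kN → 0.75 × 374 = 280 kN.
Bearing (1.5 l_c t F_u ≤ 3.0 d t F_u): upper limit = 3.0·16·20·450 / 1000 = 432 kN.
  Edge l_c = 35 − 18/2 = 26 → r_n = 351 kN; interior l_c = 65 − 18 = 47 → r_n = 432 kN.
  R_n,bearing = 1·351 + 4·432 = 2079 kN → 0.75 × 2079 = 1560 kN.
Bolt shear governs: 280 kN.

280 kN (bolt shear governs)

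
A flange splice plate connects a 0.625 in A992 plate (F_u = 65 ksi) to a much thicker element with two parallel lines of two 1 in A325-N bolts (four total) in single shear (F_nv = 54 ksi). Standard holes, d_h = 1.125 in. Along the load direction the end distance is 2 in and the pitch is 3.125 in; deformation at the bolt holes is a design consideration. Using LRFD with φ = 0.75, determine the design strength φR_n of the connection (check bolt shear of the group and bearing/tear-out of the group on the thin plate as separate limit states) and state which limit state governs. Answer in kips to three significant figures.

Bolt shear: A_b = π·1²/4 = 0.7854 in²; R_n = 54 × 0.7854 × 4 × 1 = 169.6 kips → 0.75 × 169.6 = 127 kips.
Bearing (1.2 l_c t F_u ≤ 2.4 d t F_u): upper limit = 2.4·1·0.625·65 = 97.5 kips.
  Edge l_c = 2 − 1.125/2 = 1.438 → r_n = 70.08 kips; interior l_c = 3.125 − 1.125 = 2 → r_n = 97.5 kips.
  R_n,bearing = 2·70.08 + 2·97.5 = 335.2 kips → 0.75 × 335.2 = 251 kips.
Bolt shear governs: 127 kips.

127 kips (bolt shear governs)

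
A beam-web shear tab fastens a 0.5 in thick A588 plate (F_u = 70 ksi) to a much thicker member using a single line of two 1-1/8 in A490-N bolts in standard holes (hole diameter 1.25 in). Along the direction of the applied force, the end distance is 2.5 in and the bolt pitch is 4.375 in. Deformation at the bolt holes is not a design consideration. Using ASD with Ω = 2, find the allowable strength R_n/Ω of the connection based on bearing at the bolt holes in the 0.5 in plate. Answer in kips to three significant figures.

Per bolt r_n = 1.5 l_c t F_u ≤ 3.0 d t F_u; upper limit = 3.0 × 1.125 × 0.5 × 70 = 118.1 kips.
Edge bolt: l_c = 2.5 − 1.25/2 = 1.875 in → 1.5 × 1.875 × 0.5 × 70 = 98.44 → r_n = 98.44 kips.
Interior bolts: l_c = 4.375 − 1.25 = 3.125 in → 1.5 × 3.125 × 0.5 × 70 = 164.1 → r_n = 118.1 kips.
R_n = 1 × 98.44 + 1 × 118.1 = 216.6 kips.
Allowable strength R_n/Ω = 216.6 / 2 = 108 kips.

108 kips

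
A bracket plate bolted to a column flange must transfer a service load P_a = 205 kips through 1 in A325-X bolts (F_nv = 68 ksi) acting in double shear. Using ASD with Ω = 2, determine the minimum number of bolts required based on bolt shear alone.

A_b = π·1²/4 = 0.7854 in².
Per-bolt allowable strength R_n/Ω = 68 × 0.7854 × 2 / 2 = 53.41 kips.
n ≥ 205 / 53.41 = 3.838 → use 4 bolts.

4 bolts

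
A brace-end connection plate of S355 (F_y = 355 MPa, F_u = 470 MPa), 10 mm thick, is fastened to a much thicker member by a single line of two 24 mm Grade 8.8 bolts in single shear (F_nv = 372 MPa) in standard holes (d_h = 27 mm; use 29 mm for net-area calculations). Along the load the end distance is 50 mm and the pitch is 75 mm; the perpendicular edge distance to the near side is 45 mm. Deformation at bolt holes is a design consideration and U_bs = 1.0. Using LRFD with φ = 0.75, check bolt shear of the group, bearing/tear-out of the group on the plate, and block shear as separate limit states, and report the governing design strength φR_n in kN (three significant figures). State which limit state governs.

252 kN (bolt shear governs)

Bolt shear: A_b = π·24²/4 = 452.4 mm²; R_n = 372 × 452.4 × 2 × 1 / 1000 = 336.6 kN → 0.75 × 336.6 = 252 kN.
Bearing: edge l_c = 36.5, r_n = 205.9 kN; interior l_c = 48, r_n = 270.7 kN; R_n = 205.9 + 1·270.7 = 476.6 kN → 357 kN.
Block shear: A_gv = 1250, A_nv = 815, A_nt = 305 mm²; R_n = min(0.6F_uA_nv, 0.6F_yA_gv) + U_bs·F_u·A_nt = 373.2 kN → 280 kN.
Bolt shear governs: 252 kN.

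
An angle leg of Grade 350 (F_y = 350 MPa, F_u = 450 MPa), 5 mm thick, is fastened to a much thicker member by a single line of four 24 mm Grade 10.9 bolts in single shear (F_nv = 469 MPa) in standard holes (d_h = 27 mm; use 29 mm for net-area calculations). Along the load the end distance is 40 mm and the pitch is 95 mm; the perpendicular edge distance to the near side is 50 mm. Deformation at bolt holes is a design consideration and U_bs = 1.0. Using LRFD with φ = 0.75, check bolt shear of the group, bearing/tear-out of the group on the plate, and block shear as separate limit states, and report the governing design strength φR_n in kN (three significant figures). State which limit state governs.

286 kN (block shear governs)

Bolt shear: A_b = π·24²/4 = 452.4 mm²; R_n = 469 × 452.4 × 4 × 1 / 1000 = 848.7 kN → 0.75 × 848.7 = 637 kN.
Bearing: edge l_c = 26.5, r_n = 71.55 kN; interior l_c = 68, r_n = 129.6 kN; R_n = 71.55 + 3·129.6 = 460.3 kN → 345 kN.
Block shear: A_gv = 1625, A_nv = 1118, A_nt = 177.5 mm²; R_n = min(0.6F_uA_nv, 0.6F_yA_gv) + U_bs·F_u·A_nt = 381.6 kN → 286 kN.
Block shear governs: 286 kN.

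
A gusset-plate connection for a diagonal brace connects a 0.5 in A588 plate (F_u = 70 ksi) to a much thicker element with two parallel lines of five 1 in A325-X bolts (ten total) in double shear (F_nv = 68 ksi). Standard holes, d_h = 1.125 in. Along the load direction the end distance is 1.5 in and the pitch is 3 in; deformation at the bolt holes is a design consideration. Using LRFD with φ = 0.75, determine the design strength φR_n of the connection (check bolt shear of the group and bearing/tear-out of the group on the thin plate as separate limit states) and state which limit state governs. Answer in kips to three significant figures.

Bolt shear: A_b = π·1²/4 = 0.7854 in²; R_n = 68 × 0.7854 × 10 × 2 = 1068 kips → 0.75 × 1068 = 801 kips.
Bearing (1.2 l_c t F_u ≤ 2.4 d t F_u): upper limit = 2.4·1·0.5·70 = 84 kips.
  Edge l_c = 1.5 − 1.125/2 = 0.9375 → r_n = 39.38 kips; interior l_c = 3 − 1.125 = 1.875 → r_n = 78.75 kips.
  R_n,bearing = 2·39.38 + 8·78.75 = 708.8 kips → 0.75 × 708.8 = 532 kips.
Bearing governs: 532 kips.

532 kips (bearing governs)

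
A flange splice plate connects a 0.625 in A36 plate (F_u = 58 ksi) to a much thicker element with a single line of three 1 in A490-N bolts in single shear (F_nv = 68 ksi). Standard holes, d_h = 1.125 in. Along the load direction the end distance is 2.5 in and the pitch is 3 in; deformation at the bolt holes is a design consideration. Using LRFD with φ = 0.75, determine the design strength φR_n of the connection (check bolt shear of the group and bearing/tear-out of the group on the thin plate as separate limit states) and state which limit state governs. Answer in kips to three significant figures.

120 kips (bolt shear governs)

Bolt shear: A_b = π·1²/4 = 0.7854 in²; R_n = 68 × 0.7854 × 3 × 1 = 160.2 kips → 0.75 × 160.2 = 120 kips.
Bearing (1.2 l_c t F_u ≤ 2.4 d t F_u): upper limit = 2.4·1·0.625·58 = 87 kips.
  Edge l_c = 2.5 − 1.125/2 = 1.938 → r_n = 84.28 kips; interior l_c = 3 − 1.125 = 1.875 → r_n = 81.56 kips.
  R_n,bearing = 1·84.28 + 2·81.56 = 247.4 kips → 0.75 × 247.4 = 186 kips.
Bolt shear governs: 120 kips.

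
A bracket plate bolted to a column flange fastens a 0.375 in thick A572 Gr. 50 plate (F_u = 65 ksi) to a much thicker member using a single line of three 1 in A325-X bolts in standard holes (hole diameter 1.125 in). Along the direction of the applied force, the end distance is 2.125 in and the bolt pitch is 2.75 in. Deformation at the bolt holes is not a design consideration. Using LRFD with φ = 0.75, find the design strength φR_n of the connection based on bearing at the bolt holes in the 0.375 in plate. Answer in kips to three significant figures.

132 kips

Per bolt r_n = 1.5 l_c t F_u ≤ 3.0 d t F_u; upper limit = 3.0 × 1 × 0.375 × 65 = 73.12 kips.
Edge bolt: l_c = 2.125 − 1.125/2 = 1.562 in → 1.5 × 1.562 × 0.375 × 65 = 57.13 → r_n = 57.13 kips.
Interior bolts: l_c = 2.75 − 1.125 = 1.625 in → 1.5 × 1.625 × 0.375 × 65 = 59.41 → r_n = 59.41 kips.
R_n = 1 × 57.13 + 2 × 59.41 = 176 kips.
Design strength φR_n = 0.75 × 176 = 132 kips.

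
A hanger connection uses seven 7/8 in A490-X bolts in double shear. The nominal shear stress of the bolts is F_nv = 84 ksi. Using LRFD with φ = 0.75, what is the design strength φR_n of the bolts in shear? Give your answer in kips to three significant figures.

A_b = π × 0.875² / 4 = 0.6013 in².
R_n = F_nv · A_b · n · n_s = 84 × 0.6013 × 7 × 2 = 707.2 kips.
Design strength φR_n = 0.75 × 707.2 = 530 kips.

530 kips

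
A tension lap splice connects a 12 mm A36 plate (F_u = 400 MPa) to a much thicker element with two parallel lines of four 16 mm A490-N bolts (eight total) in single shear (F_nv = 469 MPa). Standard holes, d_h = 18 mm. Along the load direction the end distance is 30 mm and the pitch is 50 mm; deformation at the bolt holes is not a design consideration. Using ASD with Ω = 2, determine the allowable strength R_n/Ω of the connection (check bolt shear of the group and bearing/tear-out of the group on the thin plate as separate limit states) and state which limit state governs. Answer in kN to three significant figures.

Bolt shear: A_b = π·16²/4 = 201.1 mm²; R_n = 469 × 201.1 × 8 × 1 / 1000 = 754.4 kN → 754.4 / 2 = 377 kN.
Bearing (1.5 l_c t F_u ≤ 3.0 d t F_u): upper limit = 3.0·16·12·400 / 1000 = 230.4 kN.
  Edge l_c = 30 − 18/2 = 21 → r_n = 151.2 kN; interior l_c = 50 − 18 = 32 → r_n = 230.4 kN.
  R_n,bearing = 2·151.2 + 6·230.4 = 1685 kN → 1685 / 2 = 842 kN.
Bolt shear governs: 377 kN.

377 kN (bolt shear governs)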